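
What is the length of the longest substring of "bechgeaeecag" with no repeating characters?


Input: "bechgeaeecag"
Sliding window (track last position of each char):
  Position 0 ('b'): window [0,0] length 1 -- new best
  Position 1 ('e'): window [0,1] length 2 -- new best
  Position 2 ('c'): window [0,2] length 3 -- new best
  Position 3 ('h'): window [0,3] length 4 -- new best
  Position 4 ('g'): window [0,4] length 5 -- new best
  Position 5 ('e'): repeat (last at 1), move window start to 2
  Position 5 ('e'): window [2,5] length 4
  Position 6 ('a'): window [2,6] length 5
  Position 7 ('e'): repeat (last at 5), move window start to 6
  Position 7 ('e'): window [6,7] length 2
  Position 8 ('e'): repeat (last at 7), move window start to 8
  Position 8 ('e'): window [8,8] length 1
  Position 9 ('c'): window [8,9] length 2
  Position 10 ('a'): window [8,10] length 3
  Position 11 ('g'): window [8,11] length 4
Longest substring with no repeats: "bechg" with length 5

5


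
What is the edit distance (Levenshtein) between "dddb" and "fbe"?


Computing edit distance: "dddb" -> "fbe"
DP table:
           f    b    e
      0    1    2    3
  d   1    1    2    3
  d   2    2    2    3
  d   3    3    3    3
  b   4    4    3    4
Edit distance = dp[4][3] = 4

4


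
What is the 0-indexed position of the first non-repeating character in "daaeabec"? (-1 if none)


Input: daaeabec
Character frequencies:
  'a': 3
  'b': 1
  'c': 1
  'd': 1
  'e': 2
Scanning left to right for freq == 1:
  Position 0 ('d'): unique! => answer = 0

0


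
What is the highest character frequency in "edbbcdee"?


Input: edbbcdee
Character counts:
  'b': 2
  'c': 1
  'd': 2
  'e': 3
Maximum frequency: 3

3


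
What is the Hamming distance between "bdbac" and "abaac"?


Comparing "bdbac" and "abaac" position by position:
  Position 0: 'b' vs 'a' => differ
  Position 1: 'd' vs 'b' => differ
  Position 2: 'b' vs 'a' => differ
  Position 3: 'a' vs 'a' => same
  Position 4: 'c' vs 'c' => same
Total differences (Hamming distance): 3

3


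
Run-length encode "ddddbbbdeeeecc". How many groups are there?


Input: ddddbbbdeeeecc
Scanning for consecutive runs:
  Group 1: 'd' x 4 (positions 0-3)
  Group 2: 'b' x 3 (positions 4-6)
  Group 3: 'd' x 1 (positions 7-7)
  Group 4: 'e' x 4 (positions 8-11)
  Group 5: 'c' x 2 (positions 12-13)
Total groups: 5

5


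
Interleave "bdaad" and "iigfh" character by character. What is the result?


Interleaving "bdaad" and "iigfh":
  Position 0: 'b' from first, 'i' from second => "bi"
  Position 1: 'd' from first, 'i' from second => "di"
  Position 2: 'a' from first, 'g' from second => "ag"
  Position 3: 'a' from first, 'f' from second => "af"
  Position 4: 'd' from first, 'h' from second => "dh"
Result: bidiagafdh

bidiagafdh


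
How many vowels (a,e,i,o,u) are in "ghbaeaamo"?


Input: ghbaeaamo
Checking each character:
  'g' at position 0: consonant
  'h' at position 1: consonant
  'b' at position 2: consonant
  'a' at position 3: vowel (running total: 1)
  'e' at position 4: vowel (running total: 2)
  'a' at position 5: vowel (running total: 3)
  'a' at position 6: vowel (running total: 4)
  'm' at position 7: consonant
  'o' at position 8: vowel (running total: 5)
Total vowels: 5

5


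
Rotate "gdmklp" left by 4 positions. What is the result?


Input: "gdmklp", rotate left by 4
First 4 characters: "gdmk"
Remaining characters: "lp"
Concatenate remaining + first: "lp" + "gdmk" = "lpgdmk"

lpgdmk


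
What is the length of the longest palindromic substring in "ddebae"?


Input: "ddebae"
Checking substrings for palindromes:
  [0:2] "dd" (len 2) => palindrome
Longest palindromic substring: "dd" with length 2

2


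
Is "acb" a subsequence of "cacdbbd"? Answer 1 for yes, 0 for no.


Check if "acb" is a subsequence of "cacdbbd"
Greedy scan:
  Position 0 ('c'): no match needed
  Position 1 ('a'): matches sub[0] = 'a'
  Position 2 ('c'): matches sub[1] = 'c'
  Position 3 ('d'): no match needed
  Position 4 ('b'): matches sub[2] = 'b'
  Position 5 ('b'): no match needed
  Position 6 ('d'): no match needed
All 3 characters matched => is a subsequence

1


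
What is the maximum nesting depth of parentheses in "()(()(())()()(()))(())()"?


Input: "()(()(())()()(()))(())()"
Tracking depth:
  Position 0 '(': depth becomes 1
  Position 1 ')': depth becomes 0
  Position 2 '(': depth becomes 1
  Position 3 '(': depth becomes 2
  Position 4 ')': depth becomes 1
  Position 5 '(': depth becomes 2
  Position 6 '(': depth becomes 3
  Position 7 ')': depth becomes 2
  Position 8 ')': depth becomes 1
  Position 9 '(': depth becomes 2
  Position 10 ')': depth becomes 1
  Position 11 '(': depth becomes 2
  Position 12 ')': depth becomes 1
  Position 13 '(': depth becomes 2
  Position 14 '(': depth becomes 3
  Position 15 ')': depth becomes 2
  Position 16 ')': depth becomes 1
  Position 17 ')': depth becomes 0
  Position 18 '(': depth becomes 1
  Position 19 '(': depth becomes 2
  Position 20 ')': depth becomes 1
  Position 21 ')': depth becomes 0
  Position 22 '(': depth becomes 1
  Position 23 ')': depth becomes 0
Maximum depth reached: 3

3


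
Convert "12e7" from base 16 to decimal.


Input: "12e7" in base 16
Positional expansion:
  Digit '1' (value 1) x 16^3 = 4096
  Digit '2' (value 2) x 16^2 = 512
  Digit 'e' (value 14) x 16^1 = 224
  Digit '7' (value 7) x 16^0 = 7
Sum = 4839

4839


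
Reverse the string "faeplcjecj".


Input: faeplcjecj
Reading characters right to left:
  Position 9: 'j'
  Position 8: 'c'
  Position 7: 'e'
  Position 6: 'j'
  Position 5: 'c'
  Position 4: 'l'
  Position 3: 'p'
  Position 2: 'e'
  Position 1: 'a'
  Position 0: 'f'
Reversed: jcejclpeaf

jcejclpeaf


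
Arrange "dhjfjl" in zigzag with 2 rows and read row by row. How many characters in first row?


Zigzag "dhjfjl" into 2 rows:
Placing characters:
  'd' => row 0
  'h' => row 1
  'j' => row 0
  'f' => row 1
  'j' => row 0
  'l' => row 1
Rows:
  Row 0: "djj"
  Row 1: "hfl"
First row length: 3

3


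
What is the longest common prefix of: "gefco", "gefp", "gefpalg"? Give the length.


Words: gefco, gefp, gefpalg
  Position 0: all 'g' => match
  Position 1: all 'e' => match
  Position 2: all 'f' => match
  Position 3: ('c', 'p', 'p') => mismatch, stop
LCP = "gef" (length 3)

3


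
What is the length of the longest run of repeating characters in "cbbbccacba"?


Input: "cbbbccacba"
Scanning for longest run:
  Position 1 ('b'): new char, reset run to 1
  Position 2 ('b'): continues run of 'b', length=2
  Position 3 ('b'): continues run of 'b', length=3
  Position 4 ('c'): new char, reset run to 1
  Position 5 ('c'): continues run of 'c', length=2
  Position 6 ('a'): new char, reset run to 1
  Position 7 ('c'): new char, reset run to 1
  Position 8 ('b'): new char, reset run to 1
  Position 9 ('a'): new char, reset run to 1
Longest run: 'b' with length 3

3


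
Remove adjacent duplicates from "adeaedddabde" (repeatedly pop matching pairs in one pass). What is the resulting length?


Input: adeaedddabde
Stack-based adjacent duplicate removal:
  Read 'a': push. Stack: a
  Read 'd': push. Stack: ad
  Read 'e': push. Stack: ade
  Read 'a': push. Stack: adea
  Read 'e': push. Stack: adeae
  Read 'd': push. Stack: adeaed
  Read 'd': matches stack top 'd' => pop. Stack: adeae
  Read 'd': push. Stack: adeaed
  Read 'a': push. Stack: adeaeda
  Read 'b': push. Stack: adeaedab
  Read 'd': push. Stack: adeaedabd
  Read 'e': push. Stack: adeaedabde
Final stack: "adeaedabde" (length 10)

10


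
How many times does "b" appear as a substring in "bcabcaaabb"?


Searching for "b" in "bcabcaaabb"
Scanning each position:
  Position 0: "b" => MATCH
  Position 1: "c" => no
  Position 2: "a" => no
  Position 3: "b" => MATCH
  Position 4: "c" => no
  Position 5: "a" => no
  Position 6: "a" => no
  Position 7: "a" => no
  Position 8: "b" => MATCH
  Position 9: "b" => MATCH
Total occurrences: 4

4


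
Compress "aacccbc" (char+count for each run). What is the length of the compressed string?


Input: aacccbc
Runs:
  'a' x 2 => "a2"
  'c' x 3 => "c3"
  'b' x 1 => "b1"
  'c' x 1 => "c1"
Compressed: "a2c3b1c1"
Compressed length: 8

8


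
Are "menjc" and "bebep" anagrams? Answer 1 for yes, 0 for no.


Strings: "menjc", "bebep"
Sorted first:  cejmn
Sorted second: bbeep
Differ at position 0: 'c' vs 'b' => not anagrams

0


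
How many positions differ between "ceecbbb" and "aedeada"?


Comparing "ceecbbb" and "aedeada" position by position:
  Position 0: 'c' vs 'a' => DIFFER
  Position 1: 'e' vs 'e' => same
  Position 2: 'e' vs 'd' => DIFFER
  Position 3: 'c' vs 'e' => DIFFER
  Position 4: 'b' vs 'a' => DIFFER
  Position 5: 'b' vs 'd' => DIFFER
  Position 6: 'b' vs 'a' => DIFFER
Positions that differ: 6

6


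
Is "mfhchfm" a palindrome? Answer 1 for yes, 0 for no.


Input: mfhchfm
Reversed: mfhchfm
  Compare pos 0 ('m') with pos 6 ('m'): match
  Compare pos 1 ('f') with pos 5 ('f'): match
  Compare pos 2 ('h') with pos 4 ('h'): match
Result: palindrome

1


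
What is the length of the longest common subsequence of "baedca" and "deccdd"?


LCS of "baedca" and "deccdd"
DP table:
           d    e    c    c    d    d
      0    0    0    0    0    0    0
  b   0    0    0    0    0    0    0
  a   0    0    0    0    0    0    0
  e   0    0    1    1    1    1    1
  d   0    1    1    1    1    2    2
  c   0    1    1    2    2    2    2
  a   0    1    1    2    2    2    2
LCS length = dp[6][6] = 2

2


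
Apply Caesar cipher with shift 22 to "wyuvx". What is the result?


Caesar cipher: shift "wyuvx" by 22
  'w' (pos 22) + 22 = pos 18 = 's'
  'y' (pos 24) + 22 = pos 20 = 'u'
  'u' (pos 20) + 22 = pos 16 = 'q'
  'v' (pos 21) + 22 = pos 17 = 'r'
  'x' (pos 23) + 22 = pos 19 = 't'
Result: suqrt

suqrt


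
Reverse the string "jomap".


Input: jomap
Reading characters right to left:
  Position 4: 'p'
  Position 3: 'a'
  Position 2: 'm'
  Position 1: 'o'
  Position 0: 'j'
Reversed: pamoj

pamoj


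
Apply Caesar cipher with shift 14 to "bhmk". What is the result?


Caesar cipher: shift "bhmk" by 14
  'b' (pos 1) + 14 = pos 15 = 'p'
  'h' (pos 7) + 14 = pos 21 = 'v'
  'm' (pos 12) + 14 = pos 0 = 'a'
  'k' (pos 10) + 14 = pos 24 = 'y'
Result: pvay

pvay


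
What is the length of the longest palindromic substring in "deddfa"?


Input: "deddfa"
Checking substrings for palindromes:
  [0:3] "ded" (len 3) => palindrome
  [2:4] "dd" (len 2) => palindrome
Longest palindromic substring: "ded" with length 3

3


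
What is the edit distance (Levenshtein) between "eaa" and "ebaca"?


Computing edit distance: "eaa" -> "ebaca"
DP table:
           e    b    a    c    a
      0    1    2    3    4    5
  e   1    0    1    2    3    4
  a   2    1    1    1    2    3
  a   3    2    2    1    2    2
Edit distance = dp[3][5] = 2

2


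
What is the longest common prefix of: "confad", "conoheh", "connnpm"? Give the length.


Words: confad, conoheh, connnpm
  Position 0: all 'c' => match
  Position 1: all 'o' => match
  Position 2: all 'n' => match
  Position 3: ('f', 'o', 'n') => mismatch, stop
LCP = "con" (length 3)

3


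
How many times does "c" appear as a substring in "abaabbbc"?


Searching for "c" in "abaabbbc"
Scanning each position:
  Position 0: "a" => no
  Position 1: "b" => no
  Position 2: "a" => no
  Position 3: "a" => no
  Position 4: "b" => no
  Position 5: "b" => no
  Position 6: "b" => no
  Position 7: "c" => MATCH
Total occurrences: 1

1


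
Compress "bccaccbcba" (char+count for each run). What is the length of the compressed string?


Input: bccaccbcba
Runs:
  'b' x 1 => "b1"
  'c' x 2 => "c2"
  'a' x 1 => "a1"
  'c' x 2 => "c2"
  'b' x 1 => "b1"
  'c' x 1 => "c1"
  'b' x 1 => "b1"
  'a' x 1 => "a1"
Compressed: "b1c2a1c2b1c1b1a1"
Compressed length: 16

16


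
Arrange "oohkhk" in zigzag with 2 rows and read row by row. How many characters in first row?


Zigzag "oohkhk" into 2 rows:
Placing characters:
  'o' => row 0
  'o' => row 1
  'h' => row 0
  'k' => row 1
  'h' => row 0
  'k' => row 1
Rows:
  Row 0: "ohh"
  Row 1: "okk"
First row length: 3

3


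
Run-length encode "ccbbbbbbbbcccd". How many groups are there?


Input: ccbbbbbbbbcccd
Scanning for consecutive runs:
  Group 1: 'c' x 2 (positions 0-1)
  Group 2: 'b' x 8 (positions 2-9)
  Group 3: 'c' x 3 (positions 10-12)
  Group 4: 'd' x 1 (positions 13-13)
Total groups: 4

4


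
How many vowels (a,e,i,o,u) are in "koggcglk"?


Input: koggcglk
Checking each character:
  'k' at position 0: consonant
  'o' at position 1: vowel (running total: 1)
  'g' at position 2: consonant
  'g' at position 3: consonant
  'c' at position 4: consonant
  'g' at position 5: consonant
  'l' at position 6: consonant
  'k' at position 7: consonant
Total vowels: 1

1


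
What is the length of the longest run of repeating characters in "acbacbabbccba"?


Input: "acbacbabbccba"
Scanning for longest run:
  Position 1 ('c'): new char, reset run to 1
  Position 2 ('b'): new char, reset run to 1
  Position 3 ('a'): new char, reset run to 1
  Position 4 ('c'): new char, reset run to 1
  Position 5 ('b'): new char, reset run to 1
  Position 6 ('a'): new char, reset run to 1
  Position 7 ('b'): new char, reset run to 1
  Position 8 ('b'): continues run of 'b', length=2
  Position 9 ('c'): new char, reset run to 1
  Position 10 ('c'): continues run of 'c', length=2
  Position 11 ('b'): new char, reset run to 1
  Position 12 ('a'): new char, reset run to 1
Longest run: 'b' with length 2

2


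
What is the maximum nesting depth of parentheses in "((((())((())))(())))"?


Input: "((((())((())))(())))"
Tracking depth:
  Position 0 '(': depth becomes 1
  Position 1 '(': depth becomes 2
  Position 2 '(': depth becomes 3
  Position 3 '(': depth becomes 4
  Position 4 '(': depth becomes 5
  Position 5 ')': depth becomes 4
  Position 6 ')': depth becomes 3
  Position 7 '(': depth becomes 4
  Position 8 '(': depth becomes 5
  Position 9 '(': depth becomes 6
  Position 10 ')': depth becomes 5
  Position 11 ')': depth becomes 4
  Position 12 ')': depth becomes 3
  Position 13 ')': depth becomes 2
  Position 14 '(': depth becomes 3
  Position 15 '(': depth becomes 4
  Position 16 ')': depth becomes 3
  Position 17 ')': depth becomes 2
  Position 18 ')': depth becomes 1
  Position 19 ')': depth becomes 0
Maximum depth reached: 6

6


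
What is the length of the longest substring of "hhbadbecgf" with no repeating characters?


Input: "hhbadbecgf"
Sliding window (track last position of each char):
  Position 0 ('h'): window [0,0] length 1 -- new best
  Position 1 ('h'): repeat (last at 0), move window start to 1
  Position 1 ('h'): window [1,1] length 1
  Position 2 ('b'): window [1,2] length 2 -- new best
  Position 3 ('a'): window [1,3] length 3 -- new best
  Position 4 ('d'): window [1,4] length 4 -- new best
  Position 5 ('b'): repeat (last at 2), move window start to 3
  Position 5 ('b'): window [3,5] length 3
  Position 6 ('e'): window [3,6] length 4
  Position 7 ('c'): window [3,7] length 5 -- new best
  Position 8 ('g'): window [3,8] length 6 -- new best
  Position 9 ('f'): window [3,9] length 7 -- new best
Longest substring with no repeats: "adbecgf" with length 7

7


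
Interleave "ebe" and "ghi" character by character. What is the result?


Interleaving "ebe" and "ghi":
  Position 0: 'e' from first, 'g' from second => "eg"
  Position 1: 'b' from first, 'h' from second => "bh"
  Position 2: 'e' from first, 'i' from second => "ei"
Result: egbhei

egbhei


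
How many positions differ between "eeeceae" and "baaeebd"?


Comparing "eeeceae" and "baaeebd" position by position:
  Position 0: 'e' vs 'b' => DIFFER
  Position 1: 'e' vs 'a' => DIFFER
  Position 2: 'e' vs 'a' => DIFFER
  Position 3: 'c' vs 'e' => DIFFER
  Position 4: 'e' vs 'e' => same
  Position 5: 'a' vs 'b' => DIFFER
  Position 6: 'e' vs 'd' => DIFFER
Positions that differ: 6

6


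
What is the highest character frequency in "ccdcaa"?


Input: ccdcaa
Character counts:
  'a': 2
  'c': 3
  'd': 1
Maximum frequency: 3

3


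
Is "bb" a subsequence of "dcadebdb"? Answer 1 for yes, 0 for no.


Check if "bb" is a subsequence of "dcadebdb"
Greedy scan:
  Position 0 ('d'): no match needed
  Position 1 ('c'): no match needed
  Position 2 ('a'): no match needed
  Position 3 ('d'): no match needed
  Position 4 ('e'): no match needed
  Position 5 ('b'): matches sub[0] = 'b'
  Position 6 ('d'): no match needed
  Position 7 ('b'): matches sub[1] = 'b'
All 2 characters matched => is a subsequence

1


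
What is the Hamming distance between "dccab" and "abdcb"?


Comparing "dccab" and "abdcb" position by position:
  Position 0: 'd' vs 'a' => differ
  Position 1: 'c' vs 'b' => differ
  Position 2: 'c' vs 'd' => differ
  Position 3: 'a' vs 'c' => differ
  Position 4: 'b' vs 'b' => same
Total differences (Hamming distance): 4

4


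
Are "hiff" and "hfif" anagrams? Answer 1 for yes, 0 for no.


Strings: "hiff", "hfif"
Sorted first:  ffhi
Sorted second: ffhi
Sorted forms match => anagrams

1


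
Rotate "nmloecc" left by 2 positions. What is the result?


Input: "nmloecc", rotate left by 2
First 2 characters: "nm"
Remaining characters: "loecc"
Concatenate remaining + first: "loecc" + "nm" = "loeccnm"

loeccnm


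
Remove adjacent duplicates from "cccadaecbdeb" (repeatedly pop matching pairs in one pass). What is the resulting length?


Input: cccadaecbdeb
Stack-based adjacent duplicate removal:
  Read 'c': push. Stack: c
  Read 'c': matches stack top 'c' => pop. Stack: (empty)
  Read 'c': push. Stack: c
  Read 'a': push. Stack: ca
  Read 'd': push. Stack: cad
  Read 'a': push. Stack: cada
  Read 'e': push. Stack: cadae
  Read 'c': push. Stack: cadaec
  Read 'b': push. Stack: cadaecb
  Read 'd': push. Stack: cadaecbd
  Read 'e': push. Stack: cadaecbde
  Read 'b': push. Stack: cadaecbdeb
Final stack: "cadaecbdeb" (length 10)

10


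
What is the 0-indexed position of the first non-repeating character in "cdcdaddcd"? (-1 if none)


Input: cdcdaddcd
Character frequencies:
  'a': 1
  'c': 3
  'd': 5
Scanning left to right for freq == 1:
  Position 0 ('c'): freq=3, skip
  Position 1 ('d'): freq=5, skip
  Position 2 ('c'): freq=3, skip
  Position 3 ('d'): freq=5, skip
  Position 4 ('a'): unique! => answer = 4

4


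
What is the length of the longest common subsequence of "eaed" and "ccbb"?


LCS of "eaed" and "ccbb"
DP table:
           c    c    b    b
      0    0    0    0    0
  e   0    0    0    0    0
  a   0    0    0    0    0
  e   0    0    0    0    0
  d   0    0    0    0    0
LCS length = dp[4][4] = 0

0


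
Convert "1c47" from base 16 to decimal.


Input: "1c47" in base 16
Positional expansion:
  Digit '1' (value 1) x 16^3 = 4096
  Digit 'c' (value 12) x 16^2 = 3072
  Digit '4' (value 4) x 16^1 = 64
  Digit '7' (value 7) x 16^0 = 7
Sum = 7239

7239


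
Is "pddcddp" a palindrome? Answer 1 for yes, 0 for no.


Input: pddcddp
Reversed: pddcddp
  Compare pos 0 ('p') with pos 6 ('p'): match
  Compare pos 1 ('d') with pos 5 ('d'): match
  Compare pos 2 ('d') with pos 4 ('d'): match
Result: palindrome

1


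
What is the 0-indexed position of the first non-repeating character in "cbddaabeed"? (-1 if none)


Input: cbddaabeed
Character frequencies:
  'a': 2
  'b': 2
  'c': 1
  'd': 3
  'e': 2
Scanning left to right for freq == 1:
  Position 0 ('c'): unique! => answer = 0

0


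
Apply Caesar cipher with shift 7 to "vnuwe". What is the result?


Caesar cipher: shift "vnuwe" by 7
  'v' (pos 21) + 7 = pos 2 = 'c'
  'n' (pos 13) + 7 = pos 20 = 'u'
  'u' (pos 20) + 7 = pos 1 = 'b'
  'w' (pos 22) + 7 = pos 3 = 'd'
  'e' (pos 4) + 7 = pos 11 = 'l'
Result: cubdl

cubdl


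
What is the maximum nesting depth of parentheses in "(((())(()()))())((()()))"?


Input: "(((())(()()))())((()()))"
Tracking depth:
  Position 0 '(': depth becomes 1
  Position 1 '(': depth becomes 2
  Position 2 '(': depth becomes 3
  Position 3 '(': depth becomes 4
  Position 4 ')': depth becomes 3
  Position 5 ')': depth becomes 2
  Position 6 '(': depth becomes 3
  Position 7 '(': depth becomes 4
  Position 8 ')': depth becomes 3
  Position 9 '(': depth becomes 4
  Position 10 ')': depth becomes 3
  Position 11 ')': depth becomes 2
  Position 12 ')': depth becomes 1
  Position 13 '(': depth becomes 2
  Position 14 ')': depth becomes 1
  Position 15 ')': depth becomes 0
  Position 16 '(': depth becomes 1
  Position 17 '(': depth becomes 2
  Position 18 '(': depth becomes 3
  Position 19 ')': depth becomes 2
  Position 20 '(': depth becomes 3
  Position 21 ')': depth becomes 2
  Position 22 ')': depth becomes 1
  Position 23 ')': depth becomes 0
Maximum depth reached: 4

4


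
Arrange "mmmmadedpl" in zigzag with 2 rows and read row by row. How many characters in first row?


Zigzag "mmmmadedpl" into 2 rows:
Placing characters:
  'm' => row 0
  'm' => row 1
  'm' => row 0
  'm' => row 1
  'a' => row 0
  'd' => row 1
  'e' => row 0
  'd' => row 1
  'p' => row 0
  'l' => row 1
Rows:
  Row 0: "mmaep"
  Row 1: "mmddl"
First row length: 5

5


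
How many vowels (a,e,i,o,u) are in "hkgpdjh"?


Input: hkgpdjh
Checking each character:
  'h' at position 0: consonant
  'k' at position 1: consonant
  'g' at position 2: consonant
  'p' at position 3: consonant
  'd' at position 4: consonant
  'j' at position 5: consonant
  'h' at position 6: consonant
Total vowels: 0

0


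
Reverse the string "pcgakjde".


Input: pcgakjde
Reading characters right to left:
  Position 7: 'e'
  Position 6: 'd'
  Position 5: 'j'
  Position 4: 'k'
  Position 3: 'a'
  Position 2: 'g'
  Position 1: 'c'
  Position 0: 'p'
Reversed: edjkagcp

edjkagcp


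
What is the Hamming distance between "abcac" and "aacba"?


Comparing "abcac" and "aacba" position by position:
  Position 0: 'a' vs 'a' => same
  Position 1: 'b' vs 'a' => differ
  Position 2: 'c' vs 'c' => same
  Position 3: 'a' vs 'b' => differ
  Position 4: 'c' vs 'a' => differ
Total differences (Hamming distance): 3

3


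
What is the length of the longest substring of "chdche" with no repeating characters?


Input: "chdche"
Sliding window (track last position of each char):
  Position 0 ('c'): window [0,0] length 1 -- new best
  Position 1 ('h'): window [0,1] length 2 -- new best
  Position 2 ('d'): window [0,2] length 3 -- new best
  Position 3 ('c'): repeat (last at 0), move window start to 1
  Position 3 ('c'): window [1,3] length 3
  Position 4 ('h'): repeat (last at 1), move window start to 2
  Position 4 ('h'): window [2,4] length 3
  Position 5 ('e'): window [2,5] length 4 -- new best
Longest substring with no repeats: "dche" with length 4

4


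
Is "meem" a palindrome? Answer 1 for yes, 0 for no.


Input: meem
Reversed: meem
  Compare pos 0 ('m') with pos 3 ('m'): match
  Compare pos 1 ('e') with pos 2 ('e'): match
Result: palindrome

1


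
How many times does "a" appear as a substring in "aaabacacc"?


Searching for "a" in "aaabacacc"
Scanning each position:
  Position 0: "a" => MATCH
  Position 1: "a" => MATCH
  Position 2: "a" => MATCH
  Position 3: "b" => no
  Position 4: "a" => MATCH
  Position 5: "c" => no
  Position 6: "a" => MATCH
  Position 7: "c" => no
  Position 8: "c" => no
Total occurrences: 5

5


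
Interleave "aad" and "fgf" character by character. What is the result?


Interleaving "aad" and "fgf":
  Position 0: 'a' from first, 'f' from second => "af"
  Position 1: 'a' from first, 'g' from second => "ag"
  Position 2: 'd' from first, 'f' from second => "df"
Result: afagdf

afagdf


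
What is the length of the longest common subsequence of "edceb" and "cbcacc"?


LCS of "edceb" and "cbcacc"
DP table:
           c    b    c    a    c    c
      0    0    0    0    0    0    0
  e   0    0    0    0    0    0    0
  d   0    0    0    0    0    0    0
  c   0    1    1    1    1    1    1
  e   0    1    1    1    1    1    1
  b   0    1    2    2    2    2    2
LCS length = dp[5][6] = 2

2


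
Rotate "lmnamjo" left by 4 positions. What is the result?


Input: "lmnamjo", rotate left by 4
First 4 characters: "lmna"
Remaining characters: "mjo"
Concatenate remaining + first: "mjo" + "lmna" = "mjolmna"

mjolmna


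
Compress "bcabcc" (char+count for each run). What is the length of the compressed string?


Input: bcabcc
Runs:
  'b' x 1 => "b1"
  'c' x 1 => "c1"
  'a' x 1 => "a1"
  'b' x 1 => "b1"
  'c' x 2 => "c2"
Compressed: "b1c1a1b1c2"
Compressed length: 10

10


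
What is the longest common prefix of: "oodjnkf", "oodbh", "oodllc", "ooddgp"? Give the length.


Words: oodjnkf, oodbh, oodllc, ooddgp
  Position 0: all 'o' => match
  Position 1: all 'o' => match
  Position 2: all 'd' => match
  Position 3: ('j', 'b', 'l', 'd') => mismatch, stop
LCP = "ood" (length 3)

3


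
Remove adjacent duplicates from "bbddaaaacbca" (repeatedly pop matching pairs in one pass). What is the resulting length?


Input: bbddaaaacbca
Stack-based adjacent duplicate removal:
  Read 'b': push. Stack: b
  Read 'b': matches stack top 'b' => pop. Stack: (empty)
  Read 'd': push. Stack: d
  Read 'd': matches stack top 'd' => pop. Stack: (empty)
  Read 'a': push. Stack: a
  Read 'a': matches stack top 'a' => pop. Stack: (empty)
  Read 'a': push. Stack: a
  Read 'a': matches stack top 'a' => pop. Stack: (empty)
  Read 'c': push. Stack: c
  Read 'b': push. Stack: cb
  Read 'c': push. Stack: cbc
  Read 'a': push. Stack: cbca
Final stack: "cbca" (length 4)

4


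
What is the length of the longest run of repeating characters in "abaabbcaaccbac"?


Input: "abaabbcaaccbac"
Scanning for longest run:
  Position 1 ('b'): new char, reset run to 1
  Position 2 ('a'): new char, reset run to 1
  Position 3 ('a'): continues run of 'a', length=2
  Position 4 ('b'): new char, reset run to 1
  Position 5 ('b'): continues run of 'b', length=2
  Position 6 ('c'): new char, reset run to 1
  Position 7 ('a'): new char, reset run to 1
  Position 8 ('a'): continues run of 'a', length=2
  Position 9 ('c'): new char, reset run to 1
  Position 10 ('c'): continues run of 'c', length=2
  Position 11 ('b'): new char, reset run to 1
  Position 12 ('a'): new char, reset run to 1
  Position 13 ('c'): new char, reset run to 1
Longest run: 'a' with length 2

2


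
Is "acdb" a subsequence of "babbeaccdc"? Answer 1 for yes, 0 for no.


Check if "acdb" is a subsequence of "babbeaccdc"
Greedy scan:
  Position 0 ('b'): no match needed
  Position 1 ('a'): matches sub[0] = 'a'
  Position 2 ('b'): no match needed
  Position 3 ('b'): no match needed
  Position 4 ('e'): no match needed
  Position 5 ('a'): no match needed
  Position 6 ('c'): matches sub[1] = 'c'
  Position 7 ('c'): no match needed
  Position 8 ('d'): matches sub[2] = 'd'
  Position 9 ('c'): no match needed
Only matched 3/4 characters => not a subsequence

0


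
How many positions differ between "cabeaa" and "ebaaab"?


Comparing "cabeaa" and "ebaaab" position by position:
  Position 0: 'c' vs 'e' => DIFFER
  Position 1: 'a' vs 'b' => DIFFER
  Position 2: 'b' vs 'a' => DIFFER
  Position 3: 'e' vs 'a' => DIFFER
  Position 4: 'a' vs 'a' => same
  Position 5: 'a' vs 'b' => DIFFER
Positions that differ: 5

5


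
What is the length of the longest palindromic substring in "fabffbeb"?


Input: "fabffbeb"
Checking substrings for palindromes:
  [2:6] "bffb" (len 4) => palindrome
  [5:8] "beb" (len 3) => palindrome
  [3:5] "ff" (len 2) => palindrome
Longest palindromic substring: "bffb" with length 4

4


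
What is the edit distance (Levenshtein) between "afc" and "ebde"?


Computing edit distance: "afc" -> "ebde"
DP table:
           e    b    d    e
      0    1    2    3    4
  a   1    1    2    3    4
  f   2    2    2    3    4
  c   3    3    3    3    4
Edit distance = dp[3][4] = 4

4


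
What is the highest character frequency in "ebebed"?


Input: ebebed
Character counts:
  'b': 2
  'd': 1
  'e': 3
Maximum frequency: 3

3


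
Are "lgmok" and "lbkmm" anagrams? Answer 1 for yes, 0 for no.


Strings: "lgmok", "lbkmm"
Sorted first:  gklmo
Sorted second: bklmm
Differ at position 0: 'g' vs 'b' => not anagrams

0


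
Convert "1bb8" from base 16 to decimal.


Input: "1bb8" in base 16
Positional expansion:
  Digit '1' (value 1) x 16^3 = 4096
  Digit 'b' (value 11) x 16^2 = 2816
  Digit 'b' (value 11) x 16^1 = 176
  Digit '8' (value 8) x 16^0 = 8
Sum = 7096

7096


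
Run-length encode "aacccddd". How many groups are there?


Input: aacccddd
Scanning for consecutive runs:
  Group 1: 'a' x 2 (positions 0-1)
  Group 2: 'c' x 3 (positions 2-4)
  Group 3: 'd' x 3 (positions 5-7)
Total groups: 3

3


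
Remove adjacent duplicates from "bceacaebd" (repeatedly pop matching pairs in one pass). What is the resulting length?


Input: bceacaebd
Stack-based adjacent duplicate removal:
  Read 'b': push. Stack: b
  Read 'c': push. Stack: bc
  Read 'e': push. Stack: bce
  Read 'a': push. Stack: bcea
  Read 'c': push. Stack: bceac
  Read 'a': push. Stack: bceaca
  Read 'e': push. Stack: bceacae
  Read 'b': push. Stack: bceacaeb
  Read 'd': push. Stack: bceacaebd
Final stack: "bceacaebd" (length 9)

9


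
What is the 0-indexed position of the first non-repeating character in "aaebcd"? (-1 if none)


Input: aaebcd
Character frequencies:
  'a': 2
  'b': 1
  'c': 1
  'd': 1
  'e': 1
Scanning left to right for freq == 1:
  Position 0 ('a'): freq=2, skip
  Position 1 ('a'): freq=2, skip
  Position 2 ('e'): unique! => answer = 2

2


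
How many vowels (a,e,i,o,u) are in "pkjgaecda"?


Input: pkjgaecda
Checking each character:
  'p' at position 0: consonant
  'k' at position 1: consonant
  'j' at position 2: consonant
  'g' at position 3: consonant
  'a' at position 4: vowel (running total: 1)
  'e' at position 5: vowel (running total: 2)
  'c' at position 6: consonant
  'd' at position 7: consonant
  'a' at position 8: vowel (running total: 3)
Total vowels: 3

3


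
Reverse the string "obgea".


Input: obgea
Reading characters right to left:
  Position 4: 'a'
  Position 3: 'e'
  Position 2: 'g'
  Position 1: 'b'
  Position 0: 'o'
Reversed: aegbo

aegbo


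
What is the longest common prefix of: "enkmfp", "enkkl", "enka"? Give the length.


Words: enkmfp, enkkl, enka
  Position 0: all 'e' => match
  Position 1: all 'n' => match
  Position 2: all 'k' => match
  Position 3: ('m', 'k', 'a') => mismatch, stop
LCP = "enk" (length 3)

3


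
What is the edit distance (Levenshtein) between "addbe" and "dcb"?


Computing edit distance: "addbe" -> "dcb"
DP table:
           d    c    b
      0    1    2    3
  a   1    1    2    3
  d   2    1    2    3
  d   3    2    2    3
  b   4    3    3    2
  e   5    4    4    3
Edit distance = dp[5][3] = 3

3


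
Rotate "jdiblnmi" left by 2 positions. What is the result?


Input: "jdiblnmi", rotate left by 2
First 2 characters: "jd"
Remaining characters: "iblnmi"
Concatenate remaining + first: "iblnmi" + "jd" = "iblnmijd"

iblnmijd


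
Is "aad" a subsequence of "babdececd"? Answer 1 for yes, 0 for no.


Check if "aad" is a subsequence of "babdececd"
Greedy scan:
  Position 0 ('b'): no match needed
  Position 1 ('a'): matches sub[0] = 'a'
  Position 2 ('b'): no match needed
  Position 3 ('d'): no match needed
  Position 4 ('e'): no match needed
  Position 5 ('c'): no match needed
  Position 6 ('e'): no match needed
  Position 7 ('c'): no match needed
  Position 8 ('d'): no match needed
Only matched 1/3 characters => not a subsequence

0


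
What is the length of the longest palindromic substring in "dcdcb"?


Input: "dcdcb"
Checking substrings for palindromes:
  [0:3] "dcd" (len 3) => palindrome
  [1:4] "cdc" (len 3) => palindrome
Longest palindromic substring: "dcd" with length 3

3


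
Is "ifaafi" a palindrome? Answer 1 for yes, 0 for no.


Input: ifaafi
Reversed: ifaafi
  Compare pos 0 ('i') with pos 5 ('i'): match
  Compare pos 1 ('f') with pos 4 ('f'): match
  Compare pos 2 ('a') with pos 3 ('a'): match
Result: palindrome

1


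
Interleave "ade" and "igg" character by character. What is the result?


Interleaving "ade" and "igg":
  Position 0: 'a' from first, 'i' from second => "ai"
  Position 1: 'd' from first, 'g' from second => "dg"
  Position 2: 'e' from first, 'g' from second => "eg"
Result: aidgeg

aidgeg


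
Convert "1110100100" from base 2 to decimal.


Input: "1110100100" in base 2
Positional expansion:
  Digit '1' (value 1) x 2^9 = 512
  Digit '1' (value 1) x 2^8 = 256
  Digit '1' (value 1) x 2^7 = 128
  Digit '0' (value 0) x 2^6 = 0
  Digit '1' (value 1) x 2^5 = 32
  Digit '0' (value 0) x 2^4 = 0
  Digit '0' (value 0) x 2^3 = 0
  Digit '1' (value 1) x 2^2 = 4
  Digit '0' (value 0) x 2^1 = 0
  Digit '0' (value 0) x 2^0 = 0
Sum = 932

932


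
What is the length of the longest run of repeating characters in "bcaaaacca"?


Input: "bcaaaacca"
Scanning for longest run:
  Position 1 ('c'): new char, reset run to 1
  Position 2 ('a'): new char, reset run to 1
  Position 3 ('a'): continues run of 'a', length=2
  Position 4 ('a'): continues run of 'a', length=3
  Position 5 ('a'): continues run of 'a', length=4
  Position 6 ('c'): new char, reset run to 1
  Position 7 ('c'): continues run of 'c', length=2
  Position 8 ('a'): new char, reset run to 1
Longest run: 'a' with length 4

4


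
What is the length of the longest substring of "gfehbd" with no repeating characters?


Input: "gfehbd"
Sliding window (track last position of each char):
  Position 0 ('g'): window [0,0] length 1 -- new best
  Position 1 ('f'): window [0,1] length 2 -- new best
  Position 2 ('e'): window [0,2] length 3 -- new best
  Position 3 ('h'): window [0,3] length 4 -- new best
  Position 4 ('b'): window [0,4] length 5 -- new best
  Position 5 ('d'): window [0,5] length 6 -- new best
Longest substring with no repeats: "gfehbd" with length 6

6


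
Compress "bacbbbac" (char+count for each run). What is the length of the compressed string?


Input: bacbbbac
Runs:
  'b' x 1 => "b1"
  'a' x 1 => "a1"
  'c' x 1 => "c1"
  'b' x 3 => "b3"
  'a' x 1 => "a1"
  'c' x 1 => "c1"
Compressed: "b1a1c1b3a1c1"
Compressed length: 12

12


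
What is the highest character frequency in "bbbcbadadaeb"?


Input: bbbcbadadaeb
Character counts:
  'a': 3
  'b': 5
  'c': 1
  'd': 2
  'e': 1
Maximum frequency: 5

5


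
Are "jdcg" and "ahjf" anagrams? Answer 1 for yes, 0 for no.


Strings: "jdcg", "ahjf"
Sorted first:  cdgj
Sorted second: afhj
Differ at position 0: 'c' vs 'a' => not anagrams

0


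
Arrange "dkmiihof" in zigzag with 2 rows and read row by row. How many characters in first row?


Zigzag "dkmiihof" into 2 rows:
Placing characters:
  'd' => row 0
  'k' => row 1
  'm' => row 0
  'i' => row 1
  'i' => row 0
  'h' => row 1
  'o' => row 0
  'f' => row 1
Rows:
  Row 0: "dmio"
  Row 1: "kihf"
First row length: 4

4


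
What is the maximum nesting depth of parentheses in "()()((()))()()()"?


Input: "()()((()))()()()"
Tracking depth:
  Position 0 '(': depth becomes 1
  Position 1 ')': depth becomes 0
  Position 2 '(': depth becomes 1
  Position 3 ')': depth becomes 0
  Position 4 '(': depth becomes 1
  Position 5 '(': depth becomes 2
  Position 6 '(': depth becomes 3
  Position 7 ')': depth becomes 2
  Position 8 ')': depth becomes 1
  Position 9 ')': depth becomes 0
  Position 10 '(': depth becomes 1
  Position 11 ')': depth becomes 0
  Position 12 '(': depth becomes 1
  Position 13 ')': depth becomes 0
  Position 14 '(': depth becomes 1
  Position 15 ')': depth becomes 0
Maximum depth reached: 3

3


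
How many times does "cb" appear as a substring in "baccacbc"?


Searching for "cb" in "baccacbc"
Scanning each position:
  Position 0: "ba" => no
  Position 1: "ac" => no
  Position 2: "cc" => no
  Position 3: "ca" => no
  Position 4: "ac" => no
  Position 5: "cb" => MATCH
  Position 6: "bc" => no
Total occurrences: 1

1


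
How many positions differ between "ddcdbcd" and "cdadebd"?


Comparing "ddcdbcd" and "cdadebd" position by position:
  Position 0: 'd' vs 'c' => DIFFER
  Position 1: 'd' vs 'd' => same
  Position 2: 'c' vs 'a' => DIFFER
  Position 3: 'd' vs 'd' => same
  Position 4: 'b' vs 'e' => DIFFER
  Position 5: 'c' vs 'b' => DIFFER
  Position 6: 'd' vs 'd' => same
Positions that differ: 4

4


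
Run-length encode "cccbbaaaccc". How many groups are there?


Input: cccbbaaaccc
Scanning for consecutive runs:
  Group 1: 'c' x 3 (positions 0-2)
  Group 2: 'b' x 2 (positions 3-4)
  Group 3: 'a' x 3 (positions 5-7)
  Group 4: 'c' x 3 (positions 8-10)
Total groups: 4

4


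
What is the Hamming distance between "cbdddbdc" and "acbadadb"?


Comparing "cbdddbdc" and "acbadadb" position by position:
  Position 0: 'c' vs 'a' => differ
  Position 1: 'b' vs 'c' => differ
  Position 2: 'd' vs 'b' => differ
  Position 3: 'd' vs 'a' => differ
  Position 4: 'd' vs 'd' => same
  Position 5: 'b' vs 'a' => differ
  Position 6: 'd' vs 'd' => same
  Position 7: 'c' vs 'b' => differ
Total differences (Hamming distance): 6

6


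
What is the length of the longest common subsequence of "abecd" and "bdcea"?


LCS of "abecd" and "bdcea"
DP table:
           b    d    c    e    a
      0    0    0    0    0    0
  a   0    0    0    0    0    1
  b   0    1    1    1    1    1
  e   0    1    1    1    2    2
  c   0    1    1    2    2    2
  d   0    1    2    2    2    2
LCS length = dp[5][5] = 2

2


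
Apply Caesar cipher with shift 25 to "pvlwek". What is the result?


Caesar cipher: shift "pvlwek" by 25
  'p' (pos 15) + 25 = pos 14 = 'o'
  'v' (pos 21) + 25 = pos 20 = 'u'
  'l' (pos 11) + 25 = pos 10 = 'k'
  'w' (pos 22) + 25 = pos 21 = 'v'
  'e' (pos 4) + 25 = pos 3 = 'd'
  'k' (pos 10) + 25 = pos 9 = 'j'
Result: oukvdj

oukvdj


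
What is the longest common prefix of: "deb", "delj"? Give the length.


Words: deb, delj
  Position 0: all 'd' => match
  Position 1: all 'e' => match
  Position 2: ('b', 'l') => mismatch, stop
LCP = "de" (length 2)

2


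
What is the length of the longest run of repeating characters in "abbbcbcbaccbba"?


Input: "abbbcbcbaccbba"
Scanning for longest run:
  Position 1 ('b'): new char, reset run to 1
  Position 2 ('b'): continues run of 'b', length=2
  Position 3 ('b'): continues run of 'b', length=3
  Position 4 ('c'): new char, reset run to 1
  Position 5 ('b'): new char, reset run to 1
  Position 6 ('c'): new char, reset run to 1
  Position 7 ('b'): new char, reset run to 1
  Position 8 ('a'): new char, reset run to 1
  Position 9 ('c'): new char, reset run to 1
  Position 10 ('c'): continues run of 'c', length=2
  Position 11 ('b'): new char, reset run to 1
  Position 12 ('b'): continues run of 'b', length=2
  Position 13 ('a'): new char, reset run to 1
Longest run: 'b' with length 3

3


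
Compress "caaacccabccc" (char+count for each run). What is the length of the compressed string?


Input: caaacccabccc
Runs:
  'c' x 1 => "c1"
  'a' x 3 => "a3"
  'c' x 3 => "c3"
  'a' x 1 => "a1"
  'b' x 1 => "b1"
  'c' x 3 => "c3"
Compressed: "c1a3c3a1b1c3"
Compressed length: 12

12


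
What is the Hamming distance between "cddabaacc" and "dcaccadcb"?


Comparing "cddabaacc" and "dcaccadcb" position by position:
  Position 0: 'c' vs 'd' => differ
  Position 1: 'd' vs 'c' => differ
  Position 2: 'd' vs 'a' => differ
  Position 3: 'a' vs 'c' => differ
  Position 4: 'b' vs 'c' => differ
  Position 5: 'a' vs 'a' => same
  Position 6: 'a' vs 'd' => differ
  Position 7: 'c' vs 'c' => same
  Position 8: 'c' vs 'b' => differ
Total differences (Hamming distance): 7

7


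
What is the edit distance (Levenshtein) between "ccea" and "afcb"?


Computing edit distance: "ccea" -> "afcb"
DP table:
           a    f    c    b
      0    1    2    3    4
  c   1    1    2    2    3
  c   2    2    2    2    3
  e   3    3    3    3    3
  a   4    3    4    4    4
Edit distance = dp[4][4] = 4

4


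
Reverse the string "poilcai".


Input: poilcai
Reading characters right to left:
  Position 6: 'i'
  Position 5: 'a'
  Position 4: 'c'
  Position 3: 'l'
  Position 2: 'i'
  Position 1: 'o'
  Position 0: 'p'
Reversed: iacliop

iacliop
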